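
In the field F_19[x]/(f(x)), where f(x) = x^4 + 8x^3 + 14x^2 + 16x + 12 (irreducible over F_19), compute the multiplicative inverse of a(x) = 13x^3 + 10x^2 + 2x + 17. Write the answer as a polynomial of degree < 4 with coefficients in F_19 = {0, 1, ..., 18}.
a(x)^(-1) ≡ 6x^3 + 3x^2 + 13x + 7 (mod f(x))

Since f is irreducible over F_19, F_19[x]/(f) is a field and a(x) ≠ 0 has an inverse. Apply the extended Euclidean algorithm to f(x) and a(x) in F_19[x]: f(x) = (3x + 10)·a(x) + (3x^2 + 2x + 13);  a(x) = (17x + 11)·(3x^2 + 2x + 13) + (6x + 7);  (3x^2 + 2x + 13) = (10x + 14)·(6x + 7) + (10). The last nonzero remainder is the constant 10 = gcd(f, a) in F_19. Back-substituting through the division chain expresses 10 = s(x)·a(x) + t(x)·f(x) with s(x) ≡ 3x^3 + 11x^2 + 16x + 13 (mod f), so (3x^3 + 11x^2 + 16x + 13)·a(x) ≡ 10 (mod f). Multiplying by 10^(-1) ≡ 2 in F_19 gives a(x)^(-1) ≡ 2·(3x^3 + 11x^2 + 16x + 13) ≡ 6x^3 + 3x^2 + 13x + 7 (mod f). Check: (13x^3 + 10x^2 + 2x + 17)·(6x^3 + 3x^2 + 13x + 7) = 2x^6 + 4x^5 + 2x^4 + 6x^3 + 14x^2 + 7x + 5 ≡ 1 (mod x^4 + 8x^3 + 14x^2 + 16x + 12).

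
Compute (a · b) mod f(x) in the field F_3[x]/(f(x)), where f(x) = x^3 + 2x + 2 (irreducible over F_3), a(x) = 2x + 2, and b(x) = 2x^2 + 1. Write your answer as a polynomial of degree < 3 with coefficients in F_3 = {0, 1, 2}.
a · b ≡ x^2 (mod f(x))

Multiply in F_3[x]: a(x)·b(x) = (2x + 2)·(2x^2 + 1) = x^3 + x^2 + 2x + 2. This has degree ≥ 3, so divide by f(x) over F_3: x^3 + x^2 + 2x + 2 = (1)·(x^3 + 2x + 2) + (x^2). Hence a·b ≡ x^2 (mod f). (F_3[x]/(f) is a field with 3^3 = 27 elements since f is irreducible of degree 3.)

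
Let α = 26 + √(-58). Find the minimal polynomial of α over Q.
m_α(x) = x^2 - 52x + 734

From α - 26 = √(-58), squaring gives (α - 26)^2 = -58, i.e. α^2 - 52α + 676 = -58, so α^2 - 52α + 734 = 0. The discriminant of x^2 - 52x + 734 is (-52)^2 - 4·(734) = 2704 - 2936 = -232, and 4·(-58) is not a perfect square in Q since -58 is squarefree and ≠ 1. Hence x^2 - 52x + 734 is irreducible over Q and is the minimal polynomial of α.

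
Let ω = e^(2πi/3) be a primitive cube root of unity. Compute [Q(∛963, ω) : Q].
[Q(∛963, ω) : Q] = 6

[Q(∛963):Q] = 3 (min poly x^3 - 963, irreducible since 963 is not a perfect cube). [Q(ω):Q] = 2 (min poly x^2 + x + 1). Since Q(∛963) ⊂ R and ω ∉ R, we have ω ∉ Q(∛963), so x^2 + x + 1 remains irreducible over Q(∛963) and [Q(∛963, ω) : Q(∛963)] = 2. By the tower law, [Q(∛963, ω) : Q] = 3 · 2 = 6. (In fact Q(∛963, ω) is the splitting field of x^3 - 963 over Q.)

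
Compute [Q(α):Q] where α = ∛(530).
[Q(α):Q] = 3

The minimal polynomial of α is x^3 - 530, irreducible over Q since 530 is not a perfect cube (so x^3 - 530 has no rational root). Hence [Q(α):Q] = deg(m_α) = 3.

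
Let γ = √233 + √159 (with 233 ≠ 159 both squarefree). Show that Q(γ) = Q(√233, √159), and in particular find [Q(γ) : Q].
[Q(γ) : Q] = 4 (equivalently, Q(γ) = Q(√233, √159))

Obviously Q(γ) ⊆ Q(√233, √159), and [Q(√233, √159):Q] = 4 (since 233, 159 are distinct squarefree integers > 1 with 37047 not a perfect square). To show equality we compute the minimal polynomial of γ. From γ = √233 + √159: γ^2 = 233 + 2√(37047) + 159 = 392 + 2√(37047), so γ^2 - 392 = 2√(37047); squaring, (γ^2 - 392)^2 = 4·37047, i.e. γ^4 - 784γ^2 + 153664 - 148188 = 0, i.e. γ^4 - 784γ^2 + 5476 = 0. So γ is a root of x^4 - 784x^2 + 5476. This polynomial is irreducible over Q: it has no rational root (each ±√233 ± √159 is irrational), and any factorization into two quadratics over Q would force √(37047) ∈ Q (pairing opposite roots) or √233, √159 ∈ Q (other pairings), all impossible. Hence [Q(γ):Q] = 4 = [Q(√233, √159):Q], so Q(γ) = Q(√233, √159).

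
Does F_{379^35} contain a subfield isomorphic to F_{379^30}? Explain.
No: F_{379^30} is not a subfield of F_{379^35}

F_{p^m} embeds in F_{p^n} iff m | n. Here 30 ∤ 35 (since 35 = 1·30 + 5 with remainder 5 ≠ 0), so F_{379^30} is not a subfield of F_{379^35}. Equivalently: if it were, the tower law would give 30 = [F_{379^30}:F_379] dividing [F_{379^35}:F_379] = 35, contradiction.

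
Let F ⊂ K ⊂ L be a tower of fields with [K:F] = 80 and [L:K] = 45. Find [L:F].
[L:F] = 3600

The tower law says that for any tower of field extensions F ⊂ K ⊂ L with finite degrees, [L:F] = [L:K] · [K:F]. Here this gives [L:F] = 45 · 80 = 3600.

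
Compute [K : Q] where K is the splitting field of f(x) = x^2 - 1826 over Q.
[K : Q] = 2

f(x) = x^2 - 1826 factors as (x - √1826)(x + √1826). The splitting field is K = Q(√1826). Since 1826 is squarefree and > 1, it is not a perfect square, so x^2 - 1826 is irreducible over Q and [Q(√1826) : Q] = 2. Hence [K : Q] = 2.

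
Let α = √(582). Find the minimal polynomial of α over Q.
m_α(x) = x^2 - 582

α satisfies α^2 - 582 = 0, so x^2 - 582 annihilates α. Since d = 582 is squarefree and ≠ 1, it is not a perfect square in Q, so x^2 - 582 has no rational root and is therefore irreducible over Q (a degree-2 polynomial over a field is irreducible iff it has no root). Hence m_α(x) = x^2 - 582.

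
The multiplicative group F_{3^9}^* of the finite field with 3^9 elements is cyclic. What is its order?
|F_{3^9}^*| = 19682

F_{3^9} has 3^9 = 19683 elements; its multiplicative group consists of all nonzero elements, so |F_{3^9}^*| = 19683 - 1 = 19682. (It is cyclic since any finite subgroup of the multiplicative group of a field is cyclic.)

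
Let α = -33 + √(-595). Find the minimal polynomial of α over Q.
m_α(x) = x^2 + 66x + 1684

From α + 33 = √(-595), squaring gives (α + 33)^2 = -595, i.e. α^2 + 66α + 1089 = -595, so α^2 + 66α + 1684 = 0. The discriminant of x^2 + 66x + 1684 is (66)^2 - 4·(1684) = 4356 - 6736 = -2380, and 4·(-595) is not a perfect square in Q since -595 is squarefree and ≠ 1. Hence x^2 + 66x + 1684 is irreducible over Q and is the minimal polynomial of α.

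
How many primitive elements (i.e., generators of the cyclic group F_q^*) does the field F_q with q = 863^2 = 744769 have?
There are φ(744768) = 247680 primitive elements

F_q^* is cyclic of order q - 1 = 744768. A cyclic group of order m has exactly φ(m) generators. Here m = 744768 = 2^6 · 3^3 · 431, so the number of primitive elements is φ(744768) = 247680.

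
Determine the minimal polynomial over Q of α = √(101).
m_α(x) = x^2 - 101

α satisfies α^2 - 101 = 0, so x^2 - 101 annihilates α. Since d = 101 is squarefree and ≠ 1, it is not a perfect square in Q, so x^2 - 101 has no rational root and is therefore irreducible over Q (a degree-2 polynomial over a field is irreducible iff it has no root). Hence m_α(x) = x^2 - 101.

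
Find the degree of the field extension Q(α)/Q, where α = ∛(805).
[Q(α):Q] = 3

The minimal polynomial of α is x^3 - 805, irreducible over Q since 805 is not a perfect cube (so x^3 - 805 has no rational root). Hence [Q(α):Q] = deg(m_α) = 3.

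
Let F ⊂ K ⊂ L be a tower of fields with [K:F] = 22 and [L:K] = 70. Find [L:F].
[L:F] = 1540

The tower law says that for any tower of field extensions F ⊂ K ⊂ L with finite degrees, [L:F] = [L:K] · [K:F]. Here this gives [L:F] = 70 · 22 = 1540.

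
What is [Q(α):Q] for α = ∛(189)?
[Q(α):Q] = 3

The minimal polynomial of α is x^3 - 189, irreducible over Q since 189 is not a perfect cube (so x^3 - 189 has no rational root). Hence [Q(α):Q] = deg(m_α) = 3.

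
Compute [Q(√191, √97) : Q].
[Q(√191, √97) : Q] = 4

[Q(√191):Q] = 2 (min poly x^2 - 191, irreducible since 191 is squarefree > 1). For the top step, suppose √97 ∈ Q(√191), say √97 = c + d√191 with c, d ∈ Q. Squaring: 97 = c^2 + 191d^2 + 2cd√191. Since √191 ∉ Q this forces 2cd = 0. If d = 0 then √97 = c ∈ Q, contradicting 97 squarefree > 1. If c = 0 then 97 = 191d^2, so 191·97 = (191d)^2 is a perfect square in Q — but 191·97 = 18527 is not a perfect square (since 191 and 97 are distinct squarefree integers). Contradiction. Hence √97 ∉ Q(√191), so x^2 - 97 stays irreducible over Q(√191) and [Q(√191, √97) : Q(√191)] = 2. By the tower law, [Q(√191, √97) : Q] = 2 · 2 = 4.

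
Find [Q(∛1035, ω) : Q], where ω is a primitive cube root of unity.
[Q(∛1035, ω) : Q] = 6

[Q(∛1035):Q] = 3 (min poly x^3 - 1035, irreducible since 1035 is not a perfect cube). [Q(ω):Q] = 2 (min poly x^2 + x + 1). Since Q(∛1035) ⊂ R and ω ∉ R, we have ω ∉ Q(∛1035), so x^2 + x + 1 remains irreducible over Q(∛1035) and [Q(∛1035, ω) : Q(∛1035)] = 2. By the tower law, [Q(∛1035, ω) : Q] = 3 · 2 = 6. (In fact Q(∛1035, ω) is the splitting field of x^3 - 1035 over Q.)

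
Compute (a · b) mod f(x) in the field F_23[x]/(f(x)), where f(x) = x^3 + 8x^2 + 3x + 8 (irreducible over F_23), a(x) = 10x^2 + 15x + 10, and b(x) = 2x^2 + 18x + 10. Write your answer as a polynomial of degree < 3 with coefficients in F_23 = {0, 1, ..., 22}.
a · b ≡ 22x^2 + 20x + 22 (mod f(x))

Multiply in F_23[x]: a(x)·b(x) = (10x^2 + 15x + 10)·(2x^2 + 18x + 10) = 20x^4 + 3x^3 + 22x^2 + 8x + 8. This has degree ≥ 3, so divide by f(x) over F_23: 20x^4 + 3x^3 + 22x^2 + 8x + 8 = (20x + 4)·(x^3 + 8x^2 + 3x + 8) + (22x^2 + 20x + 22). Hence a·b ≡ 22x^2 + 20x + 22 (mod f). (F_23[x]/(f) is a field with 23^3 = 12167 elements since f is irreducible of degree 3.)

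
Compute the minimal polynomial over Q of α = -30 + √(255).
m_α(x) = x^2 + 60x + 645

From α + 30 = √(255), squaring gives (α + 30)^2 = 255, i.e. α^2 + 60α + 900 = 255, so α^2 + 60α + 645 = 0. The discriminant of x^2 + 60x + 645 is (60)^2 - 4·(645) = 3600 - 2580 = 1020, and 4·(255) is not a perfect square in Q since 255 is squarefree and ≠ 1. Hence x^2 + 60x + 645 is irreducible over Q and is the minimal polynomial of α.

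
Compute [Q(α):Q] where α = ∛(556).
[Q(α):Q] = 3

The minimal polynomial of α is x^3 - 556, irreducible over Q since 556 is not a perfect cube (so x^3 - 556 has no rational root). Hence [Q(α):Q] = deg(m_α) = 3.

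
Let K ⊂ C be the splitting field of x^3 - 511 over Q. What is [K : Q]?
[K : Q] = 6

The roots of x^3 - 511 are ∛511, ω∛511, ω^2∛511 where ω = e^(2πi/3) is a primitive cube root of unity, so K = Q(∛511, ω). Now [Q(∛511):Q] = 3 (since 511 is not a perfect cube, x^3 - 511 is irreducible) and [Q(ω):Q] = 2. Both 2 and 3 divide [K:Q], and [K:Q] ≤ 3·2 = 6, so [K:Q] = 6. (Equivalently: Q(∛511) ⊂ R but ω ∉ R, so [K : Q(∛511)] = 2.)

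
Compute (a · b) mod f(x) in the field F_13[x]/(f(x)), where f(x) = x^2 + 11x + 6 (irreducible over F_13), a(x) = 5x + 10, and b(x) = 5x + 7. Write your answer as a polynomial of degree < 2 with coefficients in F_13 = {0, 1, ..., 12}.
a · b ≡ 5x + 11 (mod f(x))

Multiply in F_13[x]: a(x)·b(x) = (5x + 10)·(5x + 7) = 12x^2 + 7x + 5. This has degree ≥ 2, so divide by f(x) over F_13: 12x^2 + 7x + 5 = (12)·(x^2 + 11x + 6) + (5x + 11). Hence a·b ≡ 5x + 11 (mod f). (F_13[x]/(f) is a field with 13^2 = 169 elements since f is irreducible of degree 2.)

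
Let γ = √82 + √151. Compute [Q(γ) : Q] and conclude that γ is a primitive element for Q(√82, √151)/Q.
[Q(γ) : Q] = 4 (equivalently, Q(γ) = Q(√82, √151))

Obviously Q(γ) ⊆ Q(√82, √151), and [Q(√82, √151):Q] = 4 (since 82, 151 are distinct squarefree integers > 1 with 12382 not a perfect square). To show equality we compute the minimal polynomial of γ. From γ = √82 + √151: γ^2 = 82 + 2√(12382) + 151 = 233 + 2√(12382), so γ^2 - 233 = 2√(12382); squaring, (γ^2 - 233)^2 = 4·12382, i.e. γ^4 - 466γ^2 + 54289 - 49528 = 0, i.e. γ^4 - 466γ^2 + 4761 = 0. So γ is a root of x^4 - 466x^2 + 4761. This polynomial is irreducible over Q: it has no rational root (each ±√82 ± √151 is irrational), and any factorization into two quadratics over Q would force √(12382) ∈ Q (pairing opposite roots) or √82, √151 ∈ Q (other pairings), all impossible. Hence [Q(γ):Q] = 4 = [Q(√82, √151):Q], so Q(γ) = Q(√82, √151).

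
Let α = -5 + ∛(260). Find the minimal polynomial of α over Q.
m_α(x) = x^3 + 15x^2 + 75x - 135

Set β = α + 5 = ∛(260), so β^3 = 260. Then (α + 5)^3 - 260 = 0, i.e. α is a root of g(x) = (x + 5)^3 - 260 = x^3 + 15x^2 + 75x - 135. Since g(x) = h(x + 5) where h(x) = x^3 - 260, and h is irreducible over Q (because 260 is not a perfect cube, so h has no rational root, and a monic cubic with no rational root is irreducible), g is also irreducible (irreducibility is preserved under the substitution x → x + 5). Hence m_α(x) = x^3 + 15x^2 + 75x - 135.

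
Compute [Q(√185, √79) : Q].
[Q(√185, √79) : Q] = 4

[Q(√185):Q] = 2 (min poly x^2 - 185, irreducible since 185 is squarefree > 1). For the top step, suppose √79 ∈ Q(√185), say √79 = c + d√185 with c, d ∈ Q. Squaring: 79 = c^2 + 185d^2 + 2cd√185. Since √185 ∉ Q this forces 2cd = 0. If d = 0 then √79 = c ∈ Q, contradicting 79 squarefree > 1. If c = 0 then 79 = 185d^2, so 185·79 = (185d)^2 is a perfect square in Q — but 185·79 = 14615 is not a perfect square (since 185 and 79 are distinct squarefree integers). Contradiction. Hence √79 ∉ Q(√185), so x^2 - 79 stays irreducible over Q(√185) and [Q(√185, √79) : Q(√185)] = 2. By the tower law, [Q(√185, √79) : Q] = 2 · 2 = 4.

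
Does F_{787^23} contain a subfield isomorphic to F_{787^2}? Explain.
No: F_{787^2} is not a subfield of F_{787^23}

F_{p^m} embeds in F_{p^n} iff m | n. Here 2 ∤ 23 (since 23 = 11·2 + 1 with remainder 1 ≠ 0), so F_{787^2} is not a subfield of F_{787^23}. Equivalently: if it were, the tower law would give 2 = [F_{787^2}:F_787] dividing [F_{787^23}:F_787] = 23, contradiction.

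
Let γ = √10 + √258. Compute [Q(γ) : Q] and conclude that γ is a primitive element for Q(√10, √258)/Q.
[Q(γ) : Q] = 4 (equivalently, Q(γ) = Q(√10, √258))

Obviously Q(γ) ⊆ Q(√10, √258), and [Q(√10, √258):Q] = 4 (since 10, 258 are distinct squarefree integers > 1 with 2580 not a perfect square). To show equality we compute the minimal polynomial of γ. From γ = √10 + √258: γ^2 = 10 + 2√(2580) + 258 = 268 + 2√(2580), so γ^2 - 268 = 2√(2580); squaring, (γ^2 - 268)^2 = 4·2580, i.e. γ^4 - 536γ^2 + 71824 - 10320 = 0, i.e. γ^4 - 536γ^2 + 61504 = 0. So γ is a root of x^4 - 536x^2 + 61504. This polynomial is irreducible over Q: it has no rational root (each ±√10 ± √258 is irrational), and any factorization into two quadratics over Q would force √(2580) ∈ Q (pairing opposite roots) or √10, √258 ∈ Q (other pairings), all impossible. Hence [Q(γ):Q] = 4 = [Q(√10, √258):Q], so Q(γ) = Q(√10, √258).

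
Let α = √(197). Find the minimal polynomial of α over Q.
m_α(x) = x^2 - 197

α satisfies α^2 - 197 = 0, so x^2 - 197 annihilates α. Since d = 197 is squarefree and ≠ 1, it is not a perfect square in Q, so x^2 - 197 has no rational root and is therefore irreducible over Q (a degree-2 polynomial over a field is irreducible iff it has no root). Hence m_α(x) = x^2 - 197.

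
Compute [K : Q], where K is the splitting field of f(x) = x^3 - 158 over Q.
[K : Q] = 6

The roots of x^3 - 158 are ∛158, ω∛158, ω^2∛158 where ω = e^(2πi/3) is a primitive cube root of unity, so K = Q(∛158, ω). Now [Q(∛158):Q] = 3 (since 158 is not a perfect cube, x^3 - 158 is irreducible) and [Q(ω):Q] = 2. Both 2 and 3 divide [K:Q], and [K:Q] ≤ 3·2 = 6, so [K:Q] = 6. (Equivalently: Q(∛158) ⊂ R but ω ∉ R, so [K : Q(∛158)] = 2.)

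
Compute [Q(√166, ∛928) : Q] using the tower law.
[Q(√166, ∛928) : Q] = 6

Let L = Q(√166, ∛928). Since Q(√166) ⊂ L and [Q(√166):Q] = 2, the tower law gives 2 | [L:Q]. Likewise Q(∛928) ⊂ L with [Q(∛928):Q] = 3 (because 928 is not a perfect cube), so 3 | [L:Q]. As gcd(2,3) = 1, [L:Q] is divisible by 6. Conversely L is generated over Q by √166 and ∛928, so [L:Q] ≤ 2·3 = 6. Therefore [Q(√166, ∛928) : Q] = 6.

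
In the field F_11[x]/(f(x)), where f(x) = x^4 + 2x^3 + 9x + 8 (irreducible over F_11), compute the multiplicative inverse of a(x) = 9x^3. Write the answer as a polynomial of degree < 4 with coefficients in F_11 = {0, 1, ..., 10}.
a(x)^(-1) ≡ 4x^3 + 2x^2 + 8x + 10 (mod f(x))

Since f is irreducible over F_11, F_11[x]/(f) is a field and a(x) ≠ 0 has an inverse. Apply the extended Euclidean algorithm to f(x) and a(x) in F_11[x]: f(x) = (5x + 10)·a(x) + (9x + 8);  a(x) = (x^2 + 4x + 5)·(9x + 8) + (4). The last nonzero remainder is the constant 4 = gcd(f, a) in F_11. Back-substituting through the division chain expresses 4 = s(x)·a(x) + t(x)·f(x) with s(x) ≡ 5x^3 + 8x^2 + 10x + 7 (mod f), so (5x^3 + 8x^2 + 10x + 7)·a(x) ≡ 4 (mod f). Multiplying by 4^(-1) ≡ 3 in F_11 gives a(x)^(-1) ≡ 3·(5x^3 + 8x^2 + 10x + 7) ≡ 4x^3 + 2x^2 + 8x + 10 (mod f). Check: (9x^3)·(4x^3 + 2x^2 + 8x + 10) = 3x^6 + 7x^5 + 6x^4 + 2x^3 ≡ 1 (mod x^4 + 2x^3 + 9x + 8).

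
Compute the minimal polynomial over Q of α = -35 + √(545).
m_α(x) = x^2 + 70x + 680

From α + 35 = √(545), squaring gives (α + 35)^2 = 545, i.e. α^2 + 70α + 1225 = 545, so α^2 + 70α + 680 = 0. The discriminant of x^2 + 70x + 680 is (70)^2 - 4·(680) = 4900 - 2720 = 2180, and 4·(545) is not a perfect square in Q since 545 is squarefree and ≠ 1. Hence x^2 + 70x + 680 is irreducible over Q and is the minimal polynomial of α.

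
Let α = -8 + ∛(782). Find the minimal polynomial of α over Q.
m_α(x) = x^3 + 24x^2 + 192x - 270

Set β = α + 8 = ∛(782), so β^3 = 782. Then (α + 8)^3 - 782 = 0, i.e. α is a root of g(x) = (x + 8)^3 - 782 = x^3 + 24x^2 + 192x - 270. Since g(x) = h(x + 8) where h(x) = x^3 - 782, and h is irreducible over Q (because 782 is not a perfect cube, so h has no rational root, and a monic cubic with no rational root is irreducible), g is also irreducible (irreducibility is preserved under the substitution x → x + 8). Hence m_α(x) = x^3 + 24x^2 + 192x - 270.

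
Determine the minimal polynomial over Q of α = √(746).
m_α(x) = x^2 - 746

α satisfies α^2 - 746 = 0, so x^2 - 746 annihilates α. Since d = 746 is squarefree and ≠ 1, it is not a perfect square in Q, so x^2 - 746 has no rational root and is therefore irreducible over Q (a degree-2 polynomial over a field is irreducible iff it has no root). Hence m_α(x) = x^2 - 746.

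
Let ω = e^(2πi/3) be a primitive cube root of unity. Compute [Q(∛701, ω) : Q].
[Q(∛701, ω) : Q] = 6

[Q(∛701):Q] = 3 (min poly x^3 - 701, irreducible since 701 is not a perfect cube). [Q(ω):Q] = 2 (min poly x^2 + x + 1). Since Q(∛701) ⊂ R and ω ∉ R, we have ω ∉ Q(∛701), so x^2 + x + 1 remains irreducible over Q(∛701) and [Q(∛701, ω) : Q(∛701)] = 2. By the tower law, [Q(∛701, ω) : Q] = 3 · 2 = 6. (In fact Q(∛701, ω) is the splitting field of x^3 - 701 over Q.)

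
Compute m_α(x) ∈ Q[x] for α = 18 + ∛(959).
m_α(x) = x^3 - 54x^2 + 972x - 6791

Set β = α - 18 = ∛(959), so β^3 = 959. Then (α - 18)^3 - 959 = 0, i.e. α is a root of g(x) = (x - 18)^3 - 959 = x^3 - 54x^2 + 972x - 6791. Since g(x) = h(x - 18) where h(x) = x^3 - 959, and h is irreducible over Q (because 959 is not a perfect cube, so h has no rational root, and a monic cubic with no rational root is irreducible), g is also irreducible (irreducibility is preserved under the substitution x → x - 18). Hence m_α(x) = x^3 - 54x^2 + 972x - 6791.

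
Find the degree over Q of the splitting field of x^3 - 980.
[K : Q] = 6

The roots of x^3 - 980 are ∛980, ω∛980, ω^2∛980 where ω = e^(2πi/3) is a primitive cube root of unity, so K = Q(∛980, ω). Now [Q(∛980):Q] = 3 (since 980 is not a perfect cube, x^3 - 980 is irreducible) and [Q(ω):Q] = 2. Both 2 and 3 divide [K:Q], and [K:Q] ≤ 3·2 = 6, so [K:Q] = 6. (Equivalently: Q(∛980) ⊂ R but ω ∉ R, so [K : Q(∛980)] = 2.)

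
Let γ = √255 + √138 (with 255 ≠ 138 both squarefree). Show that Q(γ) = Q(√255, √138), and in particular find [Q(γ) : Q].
[Q(γ) : Q] = 4 (equivalently, Q(γ) = Q(√255, √138))

Obviously Q(γ) ⊆ Q(√255, √138), and [Q(√255, √138):Q] = 4 (since 255, 138 are distinct squarefree integers > 1 with 35190 not a perfect square). To show equality we compute the minimal polynomial of γ. From γ = √255 + √138: γ^2 = 255 + 2√(35190) + 138 = 393 + 2√(35190), so γ^2 - 393 = 2√(35190); squaring, (γ^2 - 393)^2 = 4·35190, i.e. γ^4 - 786γ^2 + 154449 - 140760 = 0, i.e. γ^4 - 786γ^2 + 13689 = 0. So γ is a root of x^4 - 786x^2 + 13689. This polynomial is irreducible over Q: it has no rational root (each ±√255 ± √138 is irrational), and any factorization into two quadratics over Q would force √(35190) ∈ Q (pairing opposite roots) or √255, √138 ∈ Q (other pairings), all impossible. Hence [Q(γ):Q] = 4 = [Q(√255, √138):Q], so Q(γ) = Q(√255, √138).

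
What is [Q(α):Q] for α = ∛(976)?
[Q(α):Q] = 3

The minimal polynomial of α is x^3 - 976, irreducible over Q since 976 is not a perfect cube (so x^3 - 976 has no rational root). Hence [Q(α):Q] = deg(m_α) = 3.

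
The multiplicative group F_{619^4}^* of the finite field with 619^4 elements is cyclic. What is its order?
|F_{619^4}^*| = 146812351920

F_{619^4} has 619^4 = 146812351921 elements; its multiplicative group consists of all nonzero elements, so |F_{619^4}^*| = 146812351921 - 1 = 146812351920. (It is cyclic since any finite subgroup of the multiplicative group of a field is cyclic.)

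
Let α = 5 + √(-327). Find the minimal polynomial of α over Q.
m_α(x) = x^2 - 10x + 352

From α - 5 = √(-327), squaring gives (α - 5)^2 = -327, i.e. α^2 - 10α + 25 = -327, so α^2 - 10α + 352 = 0. The discriminant of x^2 - 10x + 352 is (-10)^2 - 4·(352) = 100 - 1408 = -1308, and 4·(-327) is not a perfect square in Q since -327 is squarefree and ≠ 1. Hence x^2 - 10x + 352 is irreducible over Q and is the minimal polynomial of α.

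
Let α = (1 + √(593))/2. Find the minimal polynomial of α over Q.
m_α(x) = x^2 - x - 148

From 2α - 1 = √(593), squaring gives (2α - 1)^2 = 593, i.e. 4α^2 - 4α + 1 = 593, so α^2 - α + (1 - 593)/4 = 0. Since 593 ≡ 1 (mod 4), (1 - 593)/4 = -148 ∈ Z. The polynomial x^2 - x - 148 has discriminant 1 - 4·(-148) = 593, which is not a perfect square in Q (d = 593 is squarefree and ≠ 1), so x^2 - x - 148 is irreducible over Q. It is the minimal polynomial of α.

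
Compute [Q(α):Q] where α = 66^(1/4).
[Q(α):Q] = 4

α is a root of x^4 - 66. By Eisenstein's criterion at the prime p = 2 (which divides the constant term 66 but p^2 = 4 does not, since 66 is squarefree), x^4 - 66 is irreducible over Q. Hence [Q(α):Q] = 4.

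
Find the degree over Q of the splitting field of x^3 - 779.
[K : Q] = 6

The roots of x^3 - 779 are ∛779, ω∛779, ω^2∛779 where ω = e^(2πi/3) is a primitive cube root of unity, so K = Q(∛779, ω). Now [Q(∛779):Q] = 3 (since 779 is not a perfect cube, x^3 - 779 is irreducible) and [Q(ω):Q] = 2. Both 2 and 3 divide [K:Q], and [K:Q] ≤ 3·2 = 6, so [K:Q] = 6. (Equivalently: Q(∛779) ⊂ R but ω ∉ R, so [K : Q(∛779)] = 2.)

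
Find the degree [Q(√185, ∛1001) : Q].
[Q(√185, ∛1001) : Q] = 6

Let L = Q(√185, ∛1001). Since Q(√185) ⊂ L and [Q(√185):Q] = 2, the tower law gives 2 | [L:Q]. Likewise Q(∛1001) ⊂ L with [Q(∛1001):Q] = 3 (because 1001 is not a perfect cube), so 3 | [L:Q]. As gcd(2,3) = 1, [L:Q] is divisible by 6. Conversely L is generated over Q by √185 and ∛1001, so [L:Q] ≤ 2·3 = 6. Therefore [Q(√185, ∛1001) : Q] = 6.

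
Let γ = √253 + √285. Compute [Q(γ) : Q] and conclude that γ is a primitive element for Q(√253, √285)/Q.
[Q(γ) : Q] = 4 (equivalently, Q(γ) = Q(√253, √285))

Obviously Q(γ) ⊆ Q(√253, √285), and [Q(√253, √285):Q] = 4 (since 253, 285 are distinct squarefree integers > 1 with 72105 not a perfect square). To show equality we compute the minimal polynomial of γ. From γ = √253 + √285: γ^2 = 253 + 2√(72105) + 285 = 538 + 2√(72105), so γ^2 - 538 = 2√(72105); squaring, (γ^2 - 538)^2 = 4·72105, i.e. γ^4 - 1076γ^2 + 289444 - 288420 = 0, i.e. γ^4 - 1076γ^2 + 1024 = 0. So γ is a root of x^4 - 1076x^2 + 1024. This polynomial is irreducible over Q: it has no rational root (each ±√253 ± √285 is irrational), and any factorization into two quadratics over Q would force √(72105) ∈ Q (pairing opposite roots) or √253, √285 ∈ Q (other pairings), all impossible. Hence [Q(γ):Q] = 4 = [Q(√253, √285):Q], so Q(γ) = Q(√253, √285).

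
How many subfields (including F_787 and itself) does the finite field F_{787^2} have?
F_{787^2} has 2 subfields

The subfields of F_{p^n} are exactly the fields F_{p^d} for d | n (each is the fixed field of the unique index-d subgroup of Gal(F_{p^n}/F_p) ≅ Z/nZ). The divisors of n = 2 are {1, 2}, giving 2 subfields: F_{787^1}, F_{787^2}.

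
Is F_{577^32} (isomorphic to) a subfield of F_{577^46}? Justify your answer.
No: F_{577^32} is not a subfield of F_{577^46}

F_{p^m} embeds in F_{p^n} iff m | n. Here 32 ∤ 46 (since 46 = 1·32 + 14 with remainder 14 ≠ 0), so F_{577^32} is not a subfield of F_{577^46}. Equivalently: if it were, the tower law would give 32 = [F_{577^32}:F_577] dividing [F_{577^46}:F_577] = 46, contradiction.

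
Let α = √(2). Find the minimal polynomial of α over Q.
m_α(x) = x^2 - 2

α satisfies α^2 - 2 = 0, so x^2 - 2 annihilates α. Since d = 2 is squarefree and ≠ 1, it is not a perfect square in Q, so x^2 - 2 has no rational root and is therefore irreducible over Q (a degree-2 polynomial over a field is irreducible iff it has no root). Hence m_α(x) = x^2 - 2.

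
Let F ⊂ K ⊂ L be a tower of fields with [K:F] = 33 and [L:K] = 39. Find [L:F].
[L:F] = 1287

The tower law says that for any tower of field extensions F ⊂ K ⊂ L with finite degrees, [L:F] = [L:K] · [K:F]. Here this gives [L:F] = 39 · 33 = 1287.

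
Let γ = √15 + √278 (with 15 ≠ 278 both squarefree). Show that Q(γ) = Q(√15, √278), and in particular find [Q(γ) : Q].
[Q(γ) : Q] = 4 (equivalently, Q(γ) = Q(√15, √278))

Obviously Q(γ) ⊆ Q(√15, √278), and [Q(√15, √278):Q] = 4 (since 15, 278 are distinct squarefree integers > 1 with 4170 not a perfect square). To show equality we compute the minimal polynomial of γ. From γ = √15 + √278: γ^2 = 15 + 2√(4170) + 278 = 293 + 2√(4170), so γ^2 - 293 = 2√(4170); squaring, (γ^2 - 293)^2 = 4·4170, i.e. γ^4 - 586γ^2 + 85849 - 16680 = 0, i.e. γ^4 - 586γ^2 + 69169 = 0. So γ is a root of x^4 - 586x^2 + 69169. This polynomial is irreducible over Q: it has no rational root (each ±√15 ± √278 is irrational), and any factorization into two quadratics over Q would force √(4170) ∈ Q (pairing opposite roots) or √15, √278 ∈ Q (other pairings), all impossible. Hence [Q(γ):Q] = 4 = [Q(√15, √278):Q], so Q(γ) = Q(√15, √278).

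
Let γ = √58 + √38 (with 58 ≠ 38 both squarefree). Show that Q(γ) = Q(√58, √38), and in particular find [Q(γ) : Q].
[Q(γ) : Q] = 4 (equivalently, Q(γ) = Q(√58, √38))

Obviously Q(γ) ⊆ Q(√58, √38), and [Q(√58, √38):Q] = 4 (since 58, 38 are distinct squarefree integers > 1 with 2204 not a perfect square). To show equality we compute the minimal polynomial of γ. From γ = √58 + √38: γ^2 = 58 + 2√(2204) + 38 = 96 + 2√(2204), so γ^2 - 96 = 2√(2204); squaring, (γ^2 - 96)^2 = 4·2204, i.e. γ^4 - 192γ^2 + 9216 - 8816 = 0, i.e. γ^4 - 192γ^2 + 400 = 0. So γ is a root of x^4 - 192x^2 + 400. This polynomial is irreducible over Q: it has no rational root (each ±√58 ± √38 is irrational), and any factorization into two quadratics over Q would force √(2204) ∈ Q (pairing opposite roots) or √58, √38 ∈ Q (other pairings), all impossible. Hence [Q(γ):Q] = 4 = [Q(√58, √38):Q], so Q(γ) = Q(√58, √38).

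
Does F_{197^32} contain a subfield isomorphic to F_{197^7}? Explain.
No: F_{197^7} is not a subfield of F_{197^32}

F_{p^m} embeds in F_{p^n} iff m | n. Here 7 ∤ 32 (since 32 = 4·7 + 4 with remainder 4 ≠ 0), so F_{197^7} is not a subfield of F_{197^32}. Equivalently: if it were, the tower law would give 7 = [F_{197^7}:F_197] dividing [F_{197^32}:F_197] = 32, contradiction.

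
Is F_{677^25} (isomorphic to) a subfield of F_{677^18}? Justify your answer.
No: F_{677^25} is not a subfield of F_{677^18}

F_{p^m} embeds in F_{p^n} iff m | n. Here 25 ∤ 18 (since 18 = 0·25 + 18 with remainder 18 ≠ 0), so F_{677^25} is not a subfield of F_{677^18}. Equivalently: if it were, the tower law would give 25 = [F_{677^25}:F_677] dividing [F_{677^18}:F_677] = 18, contradiction.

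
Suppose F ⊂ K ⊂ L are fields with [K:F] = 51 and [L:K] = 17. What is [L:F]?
[L:F] = 867

The tower law says that for any tower of field extensions F ⊂ K ⊂ L with finite degrees, [L:F] = [L:K] · [K:F]. Here this gives [L:F] = 17 · 51 = 867.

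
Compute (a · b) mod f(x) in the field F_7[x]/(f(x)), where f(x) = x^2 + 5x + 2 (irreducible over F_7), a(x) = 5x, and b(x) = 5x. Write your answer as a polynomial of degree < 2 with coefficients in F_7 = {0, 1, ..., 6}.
a · b ≡ x + 6 (mod f(x))

Multiply in F_7[x]: a(x)·b(x) = (5x)·(5x) = 4x^2. This has degree ≥ 2, so divide by f(x) over F_7: 4x^2 = (4)·(x^2 + 5x + 2) + (x + 6). Hence a·b ≡ x + 6 (mod f). (F_7[x]/(f) is a field with 7^2 = 49 elements since f is irreducible of degree 2.)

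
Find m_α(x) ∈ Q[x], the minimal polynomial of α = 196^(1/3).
m_α(x) = x^3 - 196

α satisfies α^3 = 196, so x^3 - 196 annihilates α. By the rational root test, a rational root p/q (in lowest terms) of x^3 - 196 would satisfy p^3 = 196 q^3, forcing q = 1 and p^3 = 196; but 196 is not a perfect cube, contradiction. A monic cubic over Q with no rational root is irreducible (any nontrivial factorization would include a linear factor). Hence x^3 - 196 is the minimal polynomial of α, and in particular [Q(α):Q] = 3.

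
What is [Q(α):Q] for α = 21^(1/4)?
[Q(α):Q] = 4

α is a root of x^4 - 21. By Eisenstein's criterion at the prime p = 3 (which divides the constant term 21 but p^2 = 9 does not, since 21 is squarefree), x^4 - 21 is irreducible over Q. Hence [Q(α):Q] = 4.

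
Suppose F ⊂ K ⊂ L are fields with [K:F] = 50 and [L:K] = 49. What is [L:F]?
[L:F] = 2450

The tower law says that for any tower of field extensions F ⊂ K ⊂ L with finite degrees, [L:F] = [L:K] · [K:F]. Here this gives [L:F] = 49 · 50 = 2450.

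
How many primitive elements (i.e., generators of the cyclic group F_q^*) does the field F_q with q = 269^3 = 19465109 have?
There are φ(19465108) = 8553600 primitive elements

F_q^* is cyclic of order q - 1 = 19465108. A cyclic group of order m has exactly φ(m) generators. Here m = 19465108 = 2^2 · 13 · 37 · 67 · 151, so the number of primitive elements is φ(19465108) = 8553600.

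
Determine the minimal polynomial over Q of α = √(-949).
m_α(x) = x^2 + 949

α satisfies α^2 + 949 = 0, so x^2 + 949 annihilates α. Since d = -949 is squarefree and ≠ 1, it is not a perfect square in Q, so x^2 + 949 has no rational root and is therefore irreducible over Q (a degree-2 polynomial over a field is irreducible iff it has no root). Hence m_α(x) = x^2 + 949.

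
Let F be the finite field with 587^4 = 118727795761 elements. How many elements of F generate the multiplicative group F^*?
There are φ(118727795760) = 27044376576 primitive elements

F_q^* is cyclic of order q - 1 = 118727795760. A cyclic group of order m has exactly φ(m) generators. Here m = 118727795760 = 2^4 · 3 · 5 · 7^2 · 293 · 34457, so the number of primitive elements is φ(118727795760) = 27044376576.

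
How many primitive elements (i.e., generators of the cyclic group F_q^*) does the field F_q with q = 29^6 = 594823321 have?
There are φ(594823320) = 123171840 primitive elements

F_q^* is cyclic of order q - 1 = 594823320. A cyclic group of order m has exactly φ(m) generators. Here m = 594823320 = 2^3 · 3^2 · 5 · 7 · 13 · 67 · 271, so the number of primitive elements is φ(594823320) = 123171840.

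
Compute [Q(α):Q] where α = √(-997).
[Q(α):Q] = 2

[Q(α):Q] equals the degree of the minimal polynomial of α. Here α^2 = -997 and x^2 + 997 is irreducible (d = -997 is squarefree, ≠ 1, hence not a square), so deg(m_α) = 2. Thus [Q(α):Q] = 2.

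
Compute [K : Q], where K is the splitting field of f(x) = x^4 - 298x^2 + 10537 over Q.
[K : Q] = 4

Solving the quadratic in x^2: x^2 = (298 ± √(298^2 - 4·10537))/2 = (298 ± √46656)/2 = (298 ± 216)/2, giving x^2 = 41 or x^2 = 257. So f(x) = (x^2 - 41)(x^2 - 257) and the roots of f are ±√41, ±√257. Hence the splitting field is K = Q(√41, √257). Since 41 and 257 are distinct squarefree integers > 1, their product 10537 is not a perfect square, so √257 ∉ Q(√41). By the tower law [K:Q] = [Q(√41,√257):Q(√41)] · [Q(√41):Q] = 2 · 2 = 4.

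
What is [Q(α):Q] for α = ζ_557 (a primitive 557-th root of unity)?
[Q(α):Q] = 556

The minimal polynomial of ζ_557 over Q is the 557-th cyclotomic polynomial Φ_557(x), which is irreducible over Q and has degree φ(557) = 556. Hence [Q(α):Q] = φ(557) = 556.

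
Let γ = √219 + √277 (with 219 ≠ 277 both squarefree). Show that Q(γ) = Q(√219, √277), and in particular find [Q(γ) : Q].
[Q(γ) : Q] = 4 (equivalently, Q(γ) = Q(√219, √277))

Obviously Q(γ) ⊆ Q(√219, √277), and [Q(√219, √277):Q] = 4 (since 219, 277 are distinct squarefree integers > 1 with 60663 not a perfect square). To show equality we compute the minimal polynomial of γ. From γ = √219 + √277: γ^2 = 219 + 2√(60663) + 277 = 496 + 2√(60663), so γ^2 - 496 = 2√(60663); squaring, (γ^2 - 496)^2 = 4·60663, i.e. γ^4 - 992γ^2 + 246016 - 242652 = 0, i.e. γ^4 - 992γ^2 + 3364 = 0. So γ is a root of x^4 - 992x^2 + 3364. This polynomial is irreducible over Q: it has no rational root (each ±√219 ± √277 is irrational), and any factorization into two quadratics over Q would force √(60663) ∈ Q (pairing opposite roots) or √219, √277 ∈ Q (other pairings), all impossible. Hence [Q(γ):Q] = 4 = [Q(√219, √277):Q], so Q(γ) = Q(√219, √277).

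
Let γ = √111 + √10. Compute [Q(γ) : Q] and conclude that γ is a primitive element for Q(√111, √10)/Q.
[Q(γ) : Q] = 4 (equivalently, Q(γ) = Q(√111, √10))

Obviously Q(γ) ⊆ Q(√111, √10), and [Q(√111, √10):Q] = 4 (since 111, 10 are distinct squarefree integers > 1 with 1110 not a perfect square). To show equality we compute the minimal polynomial of γ. From γ = √111 + √10: γ^2 = 111 + 2√(1110) + 10 = 121 + 2√(1110), so γ^2 - 121 = 2√(1110); squaring, (γ^2 - 121)^2 = 4·1110, i.e. γ^4 - 242γ^2 + 14641 - 4440 = 0, i.e. γ^4 - 242γ^2 + 10201 = 0. So γ is a root of x^4 - 242x^2 + 10201. This polynomial is irreducible over Q: it has no rational root (each ±√111 ± √10 is irrational), and any factorization into two quadratics over Q would force √(1110) ∈ Q (pairing opposite roots) or √111, √10 ∈ Q (other pairings), all impossible. Hence [Q(γ):Q] = 4 = [Q(√111, √10):Q], so Q(γ) = Q(√111, √10).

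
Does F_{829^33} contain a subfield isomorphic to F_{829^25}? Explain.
No: F_{829^25} is not a subfield of F_{829^33}

F_{p^m} embeds in F_{p^n} iff m | n. Here 25 ∤ 33 (since 33 = 1·25 + 8 with remainder 8 ≠ 0), so F_{829^25} is not a subfield of F_{829^33}. Equivalently: if it were, the tower law would give 25 = [F_{829^25}:F_829] dividing [F_{829^33}:F_829] = 33, contradiction.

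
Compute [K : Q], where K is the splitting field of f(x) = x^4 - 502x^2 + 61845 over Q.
[K : Q] = 4

Solving the quadratic in x^2: x^2 = (502 ± √(502^2 - 4·61845))/2 = (502 ± √4624)/2 = (502 ± 68)/2, giving x^2 = 217 or x^2 = 285. So f(x) = (x^2 - 217)(x^2 - 285) and the roots of f are ±√217, ±√285. Hence the splitting field is K = Q(√217, √285). Since 217 and 285 are distinct squarefree integers > 1, their product 61845 is not a perfect square, so √285 ∉ Q(√217). By the tower law [K:Q] = [Q(√217,√285):Q(√217)] · [Q(√217):Q] = 2 · 2 = 4.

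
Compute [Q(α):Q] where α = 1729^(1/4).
[Q(α):Q] = 4

α is a root of x^4 - 1729. By Eisenstein's criterion at the prime p = 7 (which divides the constant term 1729 but p^2 = 49 does not, since 1729 is squarefree), x^4 - 1729 is irreducible over Q. Hence [Q(α):Q] = 4.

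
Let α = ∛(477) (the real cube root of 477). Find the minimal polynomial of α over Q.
m_α(x) = x^3 - 477

α satisfies α^3 = 477, so x^3 - 477 annihilates α. By the rational root test, a rational root p/q (in lowest terms) of x^3 - 477 would satisfy p^3 = 477 q^3, forcing q = 1 and p^3 = 477; but 477 is not a perfect cube, contradiction. A monic cubic over Q with no rational root is irreducible (any nontrivial factorization would include a linear factor). Hence x^3 - 477 is the minimal polynomial of α, and in particular [Q(α):Q] = 3.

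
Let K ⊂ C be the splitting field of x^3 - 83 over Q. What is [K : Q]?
[K : Q] = 6

The roots of x^3 - 83 are ∛83, ω∛83, ω^2∛83 where ω = e^(2πi/3) is a primitive cube root of unity, so K = Q(∛83, ω). Now [Q(∛83):Q] = 3 (since 83 is not a perfect cube, x^3 - 83 is irreducible) and [Q(ω):Q] = 2. Both 2 and 3 divide [K:Q], and [K:Q] ≤ 3·2 = 6, so [K:Q] = 6. (Equivalently: Q(∛83) ⊂ R but ω ∉ R, so [K : Q(∛83)] = 2.)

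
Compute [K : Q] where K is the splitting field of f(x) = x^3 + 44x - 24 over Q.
[K : Q] = 6

By the rational root test, any rational root of the monic integer polynomial f(x) = x^3 + 44x - 24 must be an integer dividing the constant term -24, i.e. one of ±{1, 2, 3, 4, 6, 8, 12, 24}. Evaluating: f(1) = 21, f(-1) = -69, f(2) = 72, f(-2) = -120, f(3) = 135, f(-3) = -183, f(4) = 216, f(-4) = -264, f(6) = 456, f(-6) = -504, f(8) = 840, f(-8) = -888, f(12) = 2232, f(-12) = -2280, f(24) = 14856, f(-24) = -14904; none is 0, so f has no rational root and is therefore irreducible over Q (a cubic with no linear factor over a field is irreducible). For an irreducible cubic, the Galois group is A_3 or S_3 according as the discriminant disc(f) = -4a^3 - 27b^2 = -4·(44)^3 - 27·(-24)^2 = -356288 is or is not a square in Q. Here disc(f) = -356288 is not a perfect square in Q, so the Galois group of f over Q is not contained in A_3 and must be all of S_3. The splitting field has degree |S_3| = 6 over Q, so [K : Q] = 6.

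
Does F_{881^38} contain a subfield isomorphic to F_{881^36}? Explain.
No: F_{881^36} is not a subfield of F_{881^38}

F_{p^m} embeds in F_{p^n} iff m | n. Here 36 ∤ 38 (since 38 = 1·36 + 2 with remainder 2 ≠ 0), so F_{881^36} is not a subfield of F_{881^38}. Equivalently: if it were, the tower law would give 36 = [F_{881^36}:F_881] dividing [F_{881^38}:F_881] = 38, contradiction.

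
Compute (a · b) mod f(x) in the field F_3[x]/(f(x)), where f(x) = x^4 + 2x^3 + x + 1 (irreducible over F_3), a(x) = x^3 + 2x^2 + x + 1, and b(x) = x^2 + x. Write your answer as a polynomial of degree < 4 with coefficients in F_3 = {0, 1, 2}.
a · b ≡ x^3 + x^2 + 2x + 2 (mod f(x))

Multiply in F_3[x]: a(x)·b(x) = (x^3 + 2x^2 + x + 1)·(x^2 + x) = x^5 + 2x^2 + x. This has degree ≥ 4, so divide by f(x) over F_3: x^5 + 2x^2 + x = (x + 1)·(x^4 + 2x^3 + x + 1) + (x^3 + x^2 + 2x + 2). Hence a·b ≡ x^3 + x^2 + 2x + 2 (mod f). (F_3[x]/(f) is a field with 3^4 = 81 elements since f is irreducible of degree 4.)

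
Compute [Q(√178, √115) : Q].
[Q(√178, √115) : Q] = 4

[Q(√178):Q] = 2 (min poly x^2 - 178, irreducible since 178 is squarefree > 1). For the top step, suppose √115 ∈ Q(√178), say √115 = c + d√178 with c, d ∈ Q. Squaring: 115 = c^2 + 178d^2 + 2cd√178. Since √178 ∉ Q this forces 2cd = 0. If d = 0 then √115 = c ∈ Q, contradicting 115 squarefree > 1. If c = 0 then 115 = 178d^2, so 178·115 = (178d)^2 is a perfect square in Q — but 178·115 = 20470 is not a perfect square (since 178 and 115 are distinct squarefree integers). Contradiction. Hence √115 ∉ Q(√178), so x^2 - 115 stays irreducible over Q(√178) and [Q(√178, √115) : Q(√178)] = 2. By the tower law, [Q(√178, √115) : Q] = 2 · 2 = 4.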